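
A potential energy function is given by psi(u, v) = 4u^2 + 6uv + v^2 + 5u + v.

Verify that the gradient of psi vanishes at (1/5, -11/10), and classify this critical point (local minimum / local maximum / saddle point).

∇psi = (8u + 6v + 5, 6u + 2v + 1); substituting (1/5, -11/10) gives ∇psi = (0, 0), so (1/5, -11/10) is indeed a critical point.
The Hessian of psi is constant: H = [[8, 6], [6, 2]].
det(H) = 8·2 − 6² = -20.
Since det(H) < 0, H is indefinite and the critical point is a saddle point.

saddle point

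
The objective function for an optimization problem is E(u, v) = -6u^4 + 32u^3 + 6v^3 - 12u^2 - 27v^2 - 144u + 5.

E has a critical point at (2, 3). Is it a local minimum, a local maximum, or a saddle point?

local minimum

The mixed partial ∂²E/∂u∂v is 0, so the Hessian at any point is diag(E_uu, E_vv) = diag(24(-3u^2 + 8u - 1), 18(2v - 3)).
At (2, 3): H = diag(72, 54).
Both eigenvalues are positive, so H is positive definite: a local minimum.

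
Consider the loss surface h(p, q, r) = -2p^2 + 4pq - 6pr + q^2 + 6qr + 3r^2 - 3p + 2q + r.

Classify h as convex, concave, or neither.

h is quadratic, so its Hessian is the constant matrix H = [[-4, 4, -6], [4, 2, 6], [-6, 6, 6]].
Leading principal minors: -4, -24, -360.
Neither pattern holds ⇒ H is indefinite ⇒ neither convex nor concave.

neither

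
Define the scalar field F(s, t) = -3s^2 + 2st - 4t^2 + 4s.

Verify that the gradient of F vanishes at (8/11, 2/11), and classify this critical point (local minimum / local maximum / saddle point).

local maximum

∇F = (-6s + 2t + 4, 2s - 8t); substituting (8/11, 2/11) gives ∇F = (0, 0), so (8/11, 2/11) is indeed a critical point.
The Hessian of F is constant: H = [[-6, 2], [2, -8]].
det(H) = (-6)·(-8) − 2² = 44.
det(H) > 0 and tr(H) = -14 < 0, so H is negative definite and the point is a local maximum.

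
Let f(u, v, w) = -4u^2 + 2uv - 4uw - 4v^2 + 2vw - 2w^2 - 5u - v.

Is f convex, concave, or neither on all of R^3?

concave

f is quadratic, so its Hessian is the constant matrix H = [[-8, 2, -4], [2, -8, 2], [-4, 2, -4]].
Leading principal minors: -8, 60, -112.
Signs alternate −, +, − ⇒ H ≺ 0 ⇒ concave.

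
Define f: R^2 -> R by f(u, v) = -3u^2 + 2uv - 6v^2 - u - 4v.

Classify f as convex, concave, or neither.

concave

f is quadratic, so its Hessian is the constant matrix H = [[-6, 2], [2, -12]].
det(H) = 68, tr(H) = -18.
det(H) > 0 and tr(H) < 0, so H is negative definite everywhere: concave.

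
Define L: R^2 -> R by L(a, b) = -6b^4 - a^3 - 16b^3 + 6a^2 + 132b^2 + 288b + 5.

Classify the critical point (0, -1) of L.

local minimum

The mixed partial ∂²L/∂a∂b is 0, so the Hessian at any point is diag(L_aa, L_bb) = diag(6(-a + 2), 24(-3b^2 - 4b + 11)).
At (0, -1): H = diag(12, 288).
Both eigenvalues are positive, so H is positive definite: a local minimum.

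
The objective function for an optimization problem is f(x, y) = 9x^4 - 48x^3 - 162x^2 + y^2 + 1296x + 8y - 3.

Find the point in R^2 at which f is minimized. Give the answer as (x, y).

(-3, -4)

f(x,y) separates as P(x) + Q(y) − 3, so its minimum is min P + min Q − 3.
P'(x) = 36(x - 4)(x - 3)(x + 3) vanishes at x ∈ {-3, 3, 4}; Q'(y) = 2y + 8 vanishes at y ∈ {-4}.
Local minima of P (where P''>0): P(-3)=-3321, P(4)=1824. Local minima of Q: Q(-4)=-16.
So the global minimum of f is P(-3) + Q(-4) − 3 = -3321 − 16 − 3 = -3340, attained at (-3, -4).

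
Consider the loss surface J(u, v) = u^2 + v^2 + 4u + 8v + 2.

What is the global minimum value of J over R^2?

-18

J(u,v) separates as P(u) + Q(v) + 2, so its minimum is min P + min Q + 2.
P'(u) = 2u + 4 vanishes at u ∈ {-2}; Q'(v) = 2v + 8 vanishes at v ∈ {-4}.
Local minima of P (where P''>0): P(-2)=-4. Local minima of Q: Q(-4)=-16.
So the global minimum of J is P(-2) + Q(-4) + 2 = -4 − 16 + 2 = -18, attained at (-2, -4).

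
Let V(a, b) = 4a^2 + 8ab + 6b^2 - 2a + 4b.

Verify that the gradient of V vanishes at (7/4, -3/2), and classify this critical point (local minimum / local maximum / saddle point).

∇V = (8a + 8b - 2, 8a + 12b + 4); substituting (7/4, -3/2) gives ∇V = (0, 0), so (7/4, -3/2) is indeed a critical point.
The Hessian of V is constant: H = [[8, 8], [8, 12]].
det(H) = 8·12 − 8² = 32.
det(H) > 0 and tr(H) = 20 > 0, so H is positive definite and the point is a local minimum.

local minimum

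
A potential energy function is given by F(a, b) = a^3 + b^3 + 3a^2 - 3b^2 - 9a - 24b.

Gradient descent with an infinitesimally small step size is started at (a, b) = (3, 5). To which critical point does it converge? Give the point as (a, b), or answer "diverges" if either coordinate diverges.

(1, 4)

F is separable, so gradient descent decouples: a follows -∂F/∂a, b follows -∂F/∂b.
∂F/∂a = 3(a - 1)(a + 3); at a=3 this is 36, so a decreases.
∂F/∂b = 3(b - 4)(b + 2); at b=5 this is 21, so b decreases.
a converges to its nearest critical value 1 (a local min of the a-part); b converges to 4. The iterate converges to (1, 4).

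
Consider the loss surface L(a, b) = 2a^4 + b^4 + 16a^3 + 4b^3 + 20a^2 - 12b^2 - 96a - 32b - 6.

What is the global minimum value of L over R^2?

L(a,b) separates as P(a) + Q(b) − 6, so its minimum is min P + min Q − 6.
P'(a) = 8(a - 1)(a + 3)(a + 4) vanishes at a ∈ {-4, -3, 1}; Q'(b) = 4(b - 2)(b + 1)(b + 4) vanishes at b ∈ {-4, -1, 2}.
Local minima of P (where P''>0): P(-4)=192, P(1)=-58. Local minima of Q: Q(-4)=-64, Q(2)=-64.
So the global minimum of L is P(1) + Q(-4) − 6 = -58 − 64 − 6 = -128, attained at (1, -4).

-128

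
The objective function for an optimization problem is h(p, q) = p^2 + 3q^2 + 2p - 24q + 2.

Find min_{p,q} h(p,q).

-47

h(p,q) separates as A(p) + B(q) + 2, so its minimum is min A + min B + 2.
A'(p) = 2p + 2 vanishes at p ∈ {-1}; B'(q) = 6q - 24 vanishes at q ∈ {4}.
Local minima of A (where A''>0): A(-1)=-1. Local minima of B: B(4)=-48.
So the global minimum of h is A(-1) + B(4) + 2 = -1 − 48 + 2 = -47, attained at (-1, 4).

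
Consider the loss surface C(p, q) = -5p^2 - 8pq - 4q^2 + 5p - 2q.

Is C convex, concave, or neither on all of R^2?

C is quadratic, so its Hessian is the constant matrix H = [[-10, -8], [-8, -8]].
det(H) = 16, tr(H) = -18.
det(H) > 0 and tr(H) < 0, so H is negative definite everywhere: concave.

concave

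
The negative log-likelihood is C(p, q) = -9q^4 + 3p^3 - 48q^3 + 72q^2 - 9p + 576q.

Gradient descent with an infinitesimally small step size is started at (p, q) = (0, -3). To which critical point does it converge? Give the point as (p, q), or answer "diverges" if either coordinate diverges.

C is separable, so gradient descent decouples: p follows -∂C/∂p, q follows -∂C/∂q.
∂C/∂p = 9(p - 1)(p + 1); at p=0 this is -9, so p increases.
∂C/∂q = -36(q - 2)(q + 2)(q + 4); at q=-3 this is -180, so q increases.
p converges to its nearest critical value 1 (a local min of the p-part); q converges to -2. The iterate converges to (1, -2).

(1, -2)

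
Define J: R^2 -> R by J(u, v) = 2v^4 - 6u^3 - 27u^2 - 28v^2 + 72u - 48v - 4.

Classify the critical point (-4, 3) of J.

The mixed partial ∂²J/∂u∂v is 0, so the Hessian at any point is diag(J_uu, J_vv) = diag(-18(2u + 3), 8(3v^2 - 7)).
At (-4, 3): H = diag(90, 160).
Both eigenvalues are positive, so H is positive definite: a local minimum.

local minimum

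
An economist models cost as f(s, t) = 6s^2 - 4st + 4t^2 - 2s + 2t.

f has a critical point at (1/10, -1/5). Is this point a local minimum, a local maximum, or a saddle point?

The Hessian of f is constant: H = [[12, -4], [-4, 8]].
det(H) = 12·8 − (-4)² = 80.
det(H) > 0 and tr(H) = 20 > 0, so H is positive definite and the point is a local minimum.

local minimum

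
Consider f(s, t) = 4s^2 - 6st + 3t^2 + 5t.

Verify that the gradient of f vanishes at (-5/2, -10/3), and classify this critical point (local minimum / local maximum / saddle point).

∇f = (8s - 6t, -6s + 6t + 5); substituting (-5/2, -10/3) gives ∇f = (0, 0), so (-5/2, -10/3) is indeed a critical point.
The Hessian of f is constant: H = [[8, -6], [-6, 6]].
det(H) = 8·6 − (-6)² = 12.
det(H) > 0 and tr(H) = 14 > 0, so H is positive definite and the point is a local minimum.

local minimum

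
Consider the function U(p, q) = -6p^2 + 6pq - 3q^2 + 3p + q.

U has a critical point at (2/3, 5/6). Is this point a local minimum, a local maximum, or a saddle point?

The Hessian of U is constant: H = [[-12, 6], [6, -6]].
det(H) = (-12)·(-6) − 6² = 36.
det(H) > 0 and tr(H) = -18 < 0, so H is negative definite and the point is a local maximum.

local maximum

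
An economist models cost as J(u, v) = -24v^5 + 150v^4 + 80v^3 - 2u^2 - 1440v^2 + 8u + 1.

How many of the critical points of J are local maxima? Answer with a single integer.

2

J separates as a function of u plus a function of v, so ∇J=0 decouples.
∂J/∂u = -4(u - 2) = 0 at u ∈ {2}; ∂J/∂v = -120v(v - 4)(v - 3)(v + 2) = 0 at v ∈ {-2, 0, 3, 4}.
The Hessian is diagonal: diag(J_uu, J_vv). Second derivatives: J_uu(2)=-4; J_vv(-2)=7200, J_vv(0)=-2880, J_vv(3)=1800, J_vv(4)=-2880.
Local maxima occur where both diagonal entries negative: (2, 0), (2, 4). Count: 2.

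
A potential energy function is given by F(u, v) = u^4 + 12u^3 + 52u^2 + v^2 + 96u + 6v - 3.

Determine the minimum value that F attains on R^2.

-76

F(u,v) separates as P(u) + Q(v) − 3, so its minimum is min P + min Q − 3.
P'(u) = 4(u + 2)(u + 3)(u + 4) vanishes at u ∈ {-4, -3, -2}; Q'(v) = 2v + 6 vanishes at v ∈ {-3}.
Local minima of P (where P''>0): P(-4)=-64, P(-2)=-64. Local minima of Q: Q(-3)=-9.
So the global minimum of F is P(-4) + Q(-3) − 3 = -64 − 9 − 3 = -76, attained at (-4, -3).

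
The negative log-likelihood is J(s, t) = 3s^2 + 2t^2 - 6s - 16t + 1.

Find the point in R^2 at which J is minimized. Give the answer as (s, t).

J(s,t) separates as P(s) + Q(t) + 1, so its minimum is min P + min Q + 1.
P'(s) = 6s - 6 vanishes at s ∈ {1}; Q'(t) = 4(t - 4) vanishes at t ∈ {4}.
Local minima of P (where P''>0): P(1)=-3. Local minima of Q: Q(4)=-32.
So the global minimum of J is P(1) + Q(4) + 1 = -3 − 32 + 1 = -34, attained at (1, 4).

(1, 4)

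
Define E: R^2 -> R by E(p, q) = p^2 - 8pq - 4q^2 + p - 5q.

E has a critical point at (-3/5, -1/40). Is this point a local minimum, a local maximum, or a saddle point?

The Hessian of E is constant: H = [[2, -8], [-8, -8]].
det(H) = 2·(-8) − (-8)² = -80.
Since det(H) < 0, H is indefinite and the critical point is a saddle point.

saddle point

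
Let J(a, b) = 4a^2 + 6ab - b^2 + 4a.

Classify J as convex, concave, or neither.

neither

J is quadratic, so its Hessian is the constant matrix H = [[8, 6], [6, -2]].
det(H) = -52, tr(H) = 6.
det(H) < 0, so H is indefinite: neither convex nor concave.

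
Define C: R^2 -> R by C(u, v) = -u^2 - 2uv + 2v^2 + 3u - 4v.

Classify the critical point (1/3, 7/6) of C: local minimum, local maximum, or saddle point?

The Hessian of C is constant: H = [[-2, -2], [-2, 4]].
det(H) = (-2)·4 − (-2)² = -12.
Since det(H) < 0, H is indefinite and the critical point is a saddle point.

saddle point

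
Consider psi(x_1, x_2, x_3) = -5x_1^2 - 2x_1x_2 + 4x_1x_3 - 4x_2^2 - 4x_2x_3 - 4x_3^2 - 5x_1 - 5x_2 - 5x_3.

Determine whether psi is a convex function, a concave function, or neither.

psi is quadratic, so its Hessian is the constant matrix H = [[-10, -2, 4], [-2, -8, -4], [4, -4, -8]].
Leading principal minors: -10, 76, -256.
Signs alternate −, +, − ⇒ H ≺ 0 ⇒ concave.

concave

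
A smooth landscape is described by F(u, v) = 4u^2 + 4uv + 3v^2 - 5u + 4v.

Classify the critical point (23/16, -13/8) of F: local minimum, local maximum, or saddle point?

The Hessian of F is constant: H = [[8, 4], [4, 6]].
det(H) = 8·6 − 4² = 32.
det(H) > 0 and tr(H) = 14 > 0, so H is positive definite and the point is a local minimum.

local minimum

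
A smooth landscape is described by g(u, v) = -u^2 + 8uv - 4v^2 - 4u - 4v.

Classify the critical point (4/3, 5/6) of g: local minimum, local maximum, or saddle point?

saddle point

The Hessian of g is constant: H = [[-2, 8], [8, -8]].
det(H) = (-2)·(-8) − 8² = -48.
Since det(H) < 0, H is indefinite and the critical point is a saddle point.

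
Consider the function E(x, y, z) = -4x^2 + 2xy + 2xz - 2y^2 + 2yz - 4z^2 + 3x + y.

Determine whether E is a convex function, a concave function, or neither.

concave

E is quadratic, so its Hessian is the constant matrix H = [[-8, 2, 2], [2, -4, 2], [2, 2, -8]].
Leading principal minors: -8, 28, -160.
Signs alternate −, +, − ⇒ H ≺ 0 ⇒ concave.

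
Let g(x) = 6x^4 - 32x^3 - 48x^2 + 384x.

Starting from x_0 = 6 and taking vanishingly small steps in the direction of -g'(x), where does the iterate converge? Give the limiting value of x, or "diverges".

4

g'(x) = 24(x - 4)(x - 2)(x + 2), so g'(6) = 1536.
Gradient descent moves in the -g' direction, i.e. x is decreasing.
The nearest critical point in that direction is x = 4, where g'' = 288 > 0 (a local minimum). The iterate converges there.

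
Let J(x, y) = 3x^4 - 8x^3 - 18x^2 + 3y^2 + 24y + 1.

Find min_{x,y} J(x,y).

J(x,y) separates as P(x) + Q(y) + 1, so its minimum is min P + min Q + 1.
P'(x) = 12x(x - 3)(x + 1) vanishes at x ∈ {-1, 0, 3}; Q'(y) = 6y + 24 vanishes at y ∈ {-4}.
Local minima of P (where P''>0): P(-1)=-7, P(3)=-135. Local minima of Q: Q(-4)=-48.
So the global minimum of J is P(3) + Q(-4) + 1 = -135 − 48 + 1 = -182, attained at (3, -4).

-182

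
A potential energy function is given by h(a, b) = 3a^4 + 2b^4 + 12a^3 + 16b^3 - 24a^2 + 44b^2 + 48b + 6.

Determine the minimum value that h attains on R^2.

-396

h(a,b) separates as P(a) + Q(b) + 6, so its minimum is min P + min Q + 6.
P'(a) = 12a(a - 1)(a + 4) vanishes at a ∈ {-4, 0, 1}; Q'(b) = 8(b + 1)(b + 2)(b + 3) vanishes at b ∈ {-3, -2, -1}.
Local minima of P (where P''>0): P(-4)=-384, P(1)=-9. Local minima of Q: Q(-3)=-18, Q(-1)=-18.
So the global minimum of h is P(-4) + Q(-3) + 6 = -384 − 18 + 6 = -396, attained at (-4, -3).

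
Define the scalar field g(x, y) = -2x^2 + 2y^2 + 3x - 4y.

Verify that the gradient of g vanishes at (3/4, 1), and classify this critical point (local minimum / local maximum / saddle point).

saddle point

∇g = (-4x + 3, 4y - 4); substituting (3/4, 1) gives ∇g = (0, 0), so (3/4, 1) is indeed a critical point.
The Hessian of g is constant: H = [[-4, 0], [0, 4]].
det(H) = (-4)·4 − 0² = -16.
Since det(H) < 0, H is indefinite and the critical point is a saddle point.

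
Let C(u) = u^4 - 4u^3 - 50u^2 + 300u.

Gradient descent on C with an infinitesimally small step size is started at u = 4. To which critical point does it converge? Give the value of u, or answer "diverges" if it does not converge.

C'(u) = 4(u - 5)(u - 3)(u + 5), so C'(4) = -36.
Gradient descent moves in the -C' direction, i.e. u is increasing.
The nearest critical point in that direction is u = 5, where C'' = 80 > 0 (a local minimum). The iterate converges there.

5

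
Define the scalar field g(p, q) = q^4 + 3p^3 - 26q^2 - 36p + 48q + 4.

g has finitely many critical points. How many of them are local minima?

2

g separates as a function of p plus a function of q, so ∇g=0 decouples.
∂g/∂p = 9(p - 2)(p + 2) = 0 at p ∈ {-2, 2}; ∂g/∂q = 4(q - 3)(q - 1)(q + 4) = 0 at q ∈ {-4, 1, 3}.
The Hessian is diagonal: diag(g_pp, g_qq). Second derivatives: g_pp(-2)=-36, g_pp(2)=36; g_qq(-4)=140, g_qq(1)=-40, g_qq(3)=56.
Local minima occur where both diagonal entries positive: (2, -4), (2, 3). Count: 2.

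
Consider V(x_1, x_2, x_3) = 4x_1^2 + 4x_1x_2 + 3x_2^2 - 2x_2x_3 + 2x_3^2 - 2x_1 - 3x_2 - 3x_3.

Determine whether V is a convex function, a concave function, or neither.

V is quadratic, so its Hessian is the constant matrix H = [[8, 4, 0], [4, 6, -2], [0, -2, 4]].
Leading principal minors: 8, 32, 96.
All positive ⇒ H ≻ 0 ⇒ convex.

convex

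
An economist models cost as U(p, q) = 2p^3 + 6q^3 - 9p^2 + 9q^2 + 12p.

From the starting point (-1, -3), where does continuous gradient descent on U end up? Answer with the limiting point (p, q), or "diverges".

diverges

U is separable, so gradient descent decouples: p follows -∂U/∂p, q follows -∂U/∂q.
∂U/∂p = 6(p - 2)(p - 1); at p=-1 this is 36, so p decreases.
∂U/∂q = 18q(q + 1); at q=-3 this is 108, so q decreases.
The p-coordinate has no critical point in that direction and runs off to infinity.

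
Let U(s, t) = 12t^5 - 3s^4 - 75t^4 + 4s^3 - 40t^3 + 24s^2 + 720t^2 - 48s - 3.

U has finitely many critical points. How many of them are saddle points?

U separates as a function of s plus a function of t, so ∇U=0 decouples.
∂U/∂s = -12(s - 2)(s - 1)(s + 2) = 0 at s ∈ {-2, 1, 2}; ∂U/∂t = 60t(t - 4)(t - 3)(t + 2) = 0 at t ∈ {-2, 0, 3, 4}.
The Hessian is diagonal: diag(U_ss, U_tt). Second derivatives: U_ss(-2)=-144, U_ss(1)=36, U_ss(2)=-48; U_tt(-2)=-3600, U_tt(0)=1440, U_tt(3)=-900, U_tt(4)=1440.
Saddle points occur where the two diagonal entries have opposite signs: (-2, 0), (-2, 4), (1, -2), (1, 3), (2, 0), (2, 4). Count: 6.

6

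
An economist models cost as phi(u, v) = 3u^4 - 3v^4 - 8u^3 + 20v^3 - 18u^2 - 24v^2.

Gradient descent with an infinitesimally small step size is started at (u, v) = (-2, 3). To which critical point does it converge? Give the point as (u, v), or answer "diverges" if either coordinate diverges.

phi is separable, so gradient descent decouples: u follows -∂phi/∂u, v follows -∂phi/∂v.
∂phi/∂u = 12u(u - 3)(u + 1); at u=-2 this is -120, so u increases.
∂phi/∂v = -12v(v - 4)(v - 1); at v=3 this is 72, so v decreases.
u converges to its nearest critical value -1 (a local min of the u-part); v converges to 1. The iterate converges to (-1, 1).

(-1, 1)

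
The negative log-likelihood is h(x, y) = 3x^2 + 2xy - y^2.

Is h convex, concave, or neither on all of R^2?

h is quadratic, so its Hessian is the constant matrix H = [[6, 2], [2, -2]].
det(H) = -16, tr(H) = 4.
det(H) < 0, so H is indefinite: neither convex nor concave.

neither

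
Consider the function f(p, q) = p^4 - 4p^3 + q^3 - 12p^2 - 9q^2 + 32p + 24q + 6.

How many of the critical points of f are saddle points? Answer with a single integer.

3

f separates as a function of p plus a function of q, so ∇f=0 decouples.
∂f/∂p = 4(p - 4)(p - 1)(p + 2) = 0 at p ∈ {-2, 1, 4}; ∂f/∂q = 3(q - 4)(q - 2) = 0 at q ∈ {2, 4}.
The Hessian is diagonal: diag(f_pp, f_qq). Second derivatives: f_pp(-2)=72, f_pp(1)=-36, f_pp(4)=72; f_qq(2)=-6, f_qq(4)=6.
Saddle points occur where the two diagonal entries have opposite signs: (-2, 2), (1, 4), (4, 2). Count: 3.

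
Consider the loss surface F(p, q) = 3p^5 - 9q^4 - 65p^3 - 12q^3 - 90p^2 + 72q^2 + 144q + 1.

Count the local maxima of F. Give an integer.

4

F separates as a function of p plus a function of q, so ∇F=0 decouples.
∂F/∂p = 15p(p - 4)(p + 1)(p + 3) = 0 at p ∈ {-3, -1, 0, 4}; ∂F/∂q = -36(q - 2)(q + 1)(q + 2) = 0 at q ∈ {-2, -1, 2}.
The Hessian is diagonal: diag(F_pp, F_qq). Second derivatives: F_pp(-3)=-630, F_pp(-1)=150, F_pp(0)=-180, F_pp(4)=2100; F_qq(-2)=-144, F_qq(-1)=108, F_qq(2)=-432.
Local maxima occur where both diagonal entries negative: (-3, -2), (-3, 2), (0, -2), (0, 2). Count: 4.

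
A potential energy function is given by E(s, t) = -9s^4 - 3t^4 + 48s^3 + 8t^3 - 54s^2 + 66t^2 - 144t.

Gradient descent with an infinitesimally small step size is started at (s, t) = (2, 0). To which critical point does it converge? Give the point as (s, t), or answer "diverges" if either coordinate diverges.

E is separable, so gradient descent decouples: s follows -∂E/∂s, t follows -∂E/∂t.
∂E/∂s = -36s(s - 3)(s - 1); at s=2 this is 72, so s decreases.
∂E/∂t = -12(t - 4)(t - 1)(t + 3); at t=0 this is -144, so t increases.
s converges to its nearest critical value 1 (a local min of the s-part); t converges to 1. The iterate converges to (1, 1).

(1, 1)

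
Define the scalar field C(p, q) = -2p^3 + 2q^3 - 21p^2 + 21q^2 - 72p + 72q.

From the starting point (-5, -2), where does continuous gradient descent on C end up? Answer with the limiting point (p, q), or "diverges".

C is separable, so gradient descent decouples: p follows -∂C/∂p, q follows -∂C/∂q.
∂C/∂p = -6(p + 3)(p + 4); at p=-5 this is -12, so p increases.
∂C/∂q = 6(q + 3)(q + 4); at q=-2 this is 12, so q decreases.
p converges to its nearest critical value -4 (a local min of the p-part); q converges to -3. The iterate converges to (-4, -3).

(-4, -3)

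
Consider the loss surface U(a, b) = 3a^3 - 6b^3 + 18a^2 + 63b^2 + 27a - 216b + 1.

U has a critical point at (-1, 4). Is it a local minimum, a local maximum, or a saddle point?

saddle point

The mixed partial ∂²U/∂a∂b is 0, so the Hessian at any point is diag(U_aa, U_bb) = diag(18(a + 2), 18(-2b + 7)).
At (-1, 4): H = diag(18, -18).
The eigenvalues have opposite signs, so H is indefinite: a saddle point.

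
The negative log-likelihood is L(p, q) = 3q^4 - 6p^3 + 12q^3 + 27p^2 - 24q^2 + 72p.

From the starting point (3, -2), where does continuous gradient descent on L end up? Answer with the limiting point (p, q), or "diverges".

L is separable, so gradient descent decouples: p follows -∂L/∂p, q follows -∂L/∂q.
∂L/∂p = -18(p - 4)(p + 1); at p=3 this is 72, so p decreases.
∂L/∂q = 12q(q - 1)(q + 4); at q=-2 this is 144, so q decreases.
p converges to its nearest critical value -1 (a local min of the p-part); q converges to -4. The iterate converges to (-1, -4).

(-1, -4)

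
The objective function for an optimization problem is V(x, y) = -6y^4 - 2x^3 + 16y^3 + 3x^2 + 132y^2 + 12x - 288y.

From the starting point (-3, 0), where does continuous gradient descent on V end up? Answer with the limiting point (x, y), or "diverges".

(-1, 1)

V is separable, so gradient descent decouples: x follows -∂V/∂x, y follows -∂V/∂y.
∂V/∂x = -6(x - 2)(x + 1); at x=-3 this is -60, so x increases.
∂V/∂y = -24(y - 4)(y - 1)(y + 3); at y=0 this is -288, so y increases.
x converges to its nearest critical value -1 (a local min of the x-part); y converges to 1. The iterate converges to (-1, 1).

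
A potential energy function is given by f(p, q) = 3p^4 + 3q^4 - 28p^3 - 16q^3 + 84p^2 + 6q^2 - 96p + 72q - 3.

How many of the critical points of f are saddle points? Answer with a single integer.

4

f separates as a function of p plus a function of q, so ∇f=0 decouples.
∂f/∂p = 12(p - 4)(p - 2)(p - 1) = 0 at p ∈ {1, 2, 4}; ∂f/∂q = 12(q - 3)(q - 2)(q + 1) = 0 at q ∈ {-1, 2, 3}.
The Hessian is diagonal: diag(f_pp, f_qq). Second derivatives: f_pp(1)=36, f_pp(2)=-24, f_pp(4)=72; f_qq(-1)=144, f_qq(2)=-36, f_qq(3)=48.
Saddle points occur where the two diagonal entries have opposite signs: (1, 2), (2, -1), (2, 3), (4, 2). Count: 4.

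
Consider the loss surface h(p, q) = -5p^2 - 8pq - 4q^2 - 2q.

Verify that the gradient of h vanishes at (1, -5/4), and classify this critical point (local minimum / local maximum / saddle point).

local maximum

∇h = (-10p - 8q, -8p - 8q - 2); substituting (1, -5/4) gives ∇h = (0, 0), so (1, -5/4) is indeed a critical point.
The Hessian of h is constant: H = [[-10, -8], [-8, -8]].
det(H) = (-10)·(-8) − (-8)² = 16.
det(H) > 0 and tr(H) = -18 < 0, so H is negative definite and the point is a local maximum.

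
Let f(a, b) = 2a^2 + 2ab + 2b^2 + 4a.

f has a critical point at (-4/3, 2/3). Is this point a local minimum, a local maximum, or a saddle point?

The Hessian of f is constant: H = [[4, 2], [2, 4]].
det(H) = 4·4 − 2² = 12.
det(H) > 0 and tr(H) = 8 > 0, so H is positive definite and the point is a local minimum.

local minimum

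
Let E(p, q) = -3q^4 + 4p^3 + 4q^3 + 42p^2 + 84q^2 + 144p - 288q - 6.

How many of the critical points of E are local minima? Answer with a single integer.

1

E separates as a function of p plus a function of q, so ∇E=0 decouples.
∂E/∂p = 12(p + 3)(p + 4) = 0 at p ∈ {-4, -3}; ∂E/∂q = -12(q - 3)(q - 2)(q + 4) = 0 at q ∈ {-4, 2, 3}.
The Hessian is diagonal: diag(E_pp, E_qq). Second derivatives: E_pp(-4)=-12, E_pp(-3)=12; E_qq(-4)=-504, E_qq(2)=72, E_qq(3)=-84.
Local minima occur where both diagonal entries positive: (-3, 2). Count: 1.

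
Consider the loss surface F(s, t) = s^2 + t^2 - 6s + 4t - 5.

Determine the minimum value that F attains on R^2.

-18

F(s,t) separates as P(s) + Q(t) − 5, so its minimum is min P + min Q − 5.
P'(s) = 2s - 6 vanishes at s ∈ {3}; Q'(t) = 2(t + 2) vanishes at t ∈ {-2}.
Local minima of P (where P''>0): P(3)=-9. Local minima of Q: Q(-2)=-4.
So the global minimum of F is P(3) + Q(-2) − 5 = -9 − 4 − 5 = -18, attained at (3, -2).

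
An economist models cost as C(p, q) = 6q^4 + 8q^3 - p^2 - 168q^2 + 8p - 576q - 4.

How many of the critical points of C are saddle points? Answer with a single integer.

2

C separates as a function of p plus a function of q, so ∇C=0 decouples.
∂C/∂p = -2(p - 4) = 0 at p ∈ {4}; ∂C/∂q = 24(q - 4)(q + 2)(q + 3) = 0 at q ∈ {-3, -2, 4}.
The Hessian is diagonal: diag(C_pp, C_qq). Second derivatives: C_pp(4)=-2; C_qq(-3)=168, C_qq(-2)=-144, C_qq(4)=1008.
Saddle points occur where the two diagonal entries have opposite signs: (4, -3), (4, 4). Count: 2.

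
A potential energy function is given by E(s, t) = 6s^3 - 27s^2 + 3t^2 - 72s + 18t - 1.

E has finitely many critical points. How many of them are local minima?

1

E separates as a function of s plus a function of t, so ∇E=0 decouples.
∂E/∂s = 18(s - 4)(s + 1) = 0 at s ∈ {-1, 4}; ∂E/∂t = 6(t + 3) = 0 at t ∈ {-3}.
The Hessian is diagonal: diag(E_ss, E_tt). Second derivatives: E_ss(-1)=-90, E_ss(4)=90; E_tt(-3)=6.
Local minima occur where both diagonal entries positive: (4, -3). Count: 1.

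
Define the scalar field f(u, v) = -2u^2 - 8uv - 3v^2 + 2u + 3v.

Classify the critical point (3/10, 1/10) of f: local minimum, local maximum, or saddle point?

saddle point

The Hessian of f is constant: H = [[-4, -8], [-8, -6]].
det(H) = (-4)·(-6) − (-8)² = -40.
Since det(H) < 0, H is indefinite and the critical point is a saddle point.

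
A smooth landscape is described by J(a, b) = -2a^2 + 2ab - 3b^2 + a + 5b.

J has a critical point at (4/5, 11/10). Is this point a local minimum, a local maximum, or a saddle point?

local maximum

The Hessian of J is constant: H = [[-4, 2], [2, -6]].
det(H) = (-4)·(-6) − 2² = 20.
det(H) > 0 and tr(H) = -10 < 0, so H is negative definite and the point is a local maximum.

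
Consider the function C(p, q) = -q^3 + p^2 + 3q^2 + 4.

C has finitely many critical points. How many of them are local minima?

1

C separates as a function of p plus a function of q, so ∇C=0 decouples.
∂C/∂p = 2p = 0 at p ∈ {0}; ∂C/∂q = -3q(q - 2) = 0 at q ∈ {0, 2}.
The Hessian is diagonal: diag(C_pp, C_qq). Second derivatives: C_pp(0)=2; C_qq(0)=6, C_qq(2)=-6.
Local minima occur where both diagonal entries positive: (0, 0). Count: 1.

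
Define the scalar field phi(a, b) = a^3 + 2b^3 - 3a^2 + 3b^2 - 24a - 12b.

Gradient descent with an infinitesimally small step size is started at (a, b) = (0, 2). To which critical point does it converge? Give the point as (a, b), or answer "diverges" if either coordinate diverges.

phi is separable, so gradient descent decouples: a follows -∂phi/∂a, b follows -∂phi/∂b.
∂phi/∂a = 3(a - 4)(a + 2); at a=0 this is -24, so a increases.
∂phi/∂b = 6(b - 1)(b + 2); at b=2 this is 24, so b decreases.
a converges to its nearest critical value 4 (a local min of the a-part); b converges to 1. The iterate converges to (4, 1).

(4, 1)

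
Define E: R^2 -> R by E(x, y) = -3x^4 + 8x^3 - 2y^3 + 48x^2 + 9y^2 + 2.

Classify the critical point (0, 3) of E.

saddle point

The mixed partial ∂²E/∂x∂y is 0, so the Hessian at any point is diag(E_xx, E_yy) = diag(12(-3x^2 + 4x + 8), 6(-2y + 3)).
At (0, 3): H = diag(96, -18).
The eigenvalues have opposite signs, so H is indefinite: a saddle point.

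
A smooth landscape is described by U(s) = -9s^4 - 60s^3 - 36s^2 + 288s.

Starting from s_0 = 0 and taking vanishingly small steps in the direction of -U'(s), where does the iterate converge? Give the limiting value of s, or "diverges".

-2

U'(s) = -36(s - 1)(s + 2)(s + 4), so U'(0) = 288.
Gradient descent moves in the -U' direction, i.e. s is decreasing.
The nearest critical point in that direction is s = -2, where U'' = 216 > 0 (a local minimum). The iterate converges there.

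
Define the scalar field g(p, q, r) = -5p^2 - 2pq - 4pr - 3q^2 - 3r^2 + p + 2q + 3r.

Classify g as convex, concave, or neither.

concave

g is quadratic, so its Hessian is the constant matrix H = [[-10, -2, -4], [-2, -6, 0], [-4, 0, -6]].
Leading principal minors: -10, 56, -240.
Signs alternate −, +, − ⇒ H ≺ 0 ⇒ concave.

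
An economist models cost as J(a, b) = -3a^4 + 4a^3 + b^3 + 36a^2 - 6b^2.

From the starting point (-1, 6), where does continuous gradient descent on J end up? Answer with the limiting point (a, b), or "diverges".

(0, 4)

J is separable, so gradient descent decouples: a follows -∂J/∂a, b follows -∂J/∂b.
∂J/∂a = -12a(a - 3)(a + 2); at a=-1 this is -48, so a increases.
∂J/∂b = 3b(b - 4); at b=6 this is 36, so b decreases.
a converges to its nearest critical value 0 (a local min of the a-part); b converges to 4. The iterate converges to (0, 4).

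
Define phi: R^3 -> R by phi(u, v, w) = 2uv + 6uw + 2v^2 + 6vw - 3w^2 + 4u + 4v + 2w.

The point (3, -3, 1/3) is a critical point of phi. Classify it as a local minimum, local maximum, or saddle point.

The Hessian is constant: H = [[0, 2, 6], [2, 4, 6], [6, 6, -6]].
Leading principal minors: Δ₁ = 0, Δ₂ = -4, Δ₃ = 24.
The minors fit neither the all-positive nor the alternating-sign pattern, so H is indefinite: a saddle point.

saddle point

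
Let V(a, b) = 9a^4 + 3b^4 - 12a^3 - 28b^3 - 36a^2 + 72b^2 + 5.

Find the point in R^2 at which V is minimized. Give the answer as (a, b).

V(a,b) separates as P(a) + Q(b) + 5, so its minimum is min P + min Q + 5.
P'(a) = 36a(a - 2)(a + 1) vanishes at a ∈ {-1, 0, 2}; Q'(b) = 12b(b - 4)(b - 3) vanishes at b ∈ {0, 3, 4}.
Local minima of P (where P''>0): P(-1)=-15, P(2)=-96. Local minima of Q: Q(0)=0, Q(4)=128.
So the global minimum of V is P(2) + Q(0) + 5 = -96 + 0 + 5 = -91, attained at (2, 0).

(2, 0)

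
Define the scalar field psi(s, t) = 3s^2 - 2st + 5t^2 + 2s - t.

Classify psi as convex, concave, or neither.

convex

psi is quadratic, so its Hessian is the constant matrix H = [[6, -2], [-2, 10]].
det(H) = 56, tr(H) = 16.
det(H) > 0 and tr(H) > 0, so H is positive definite everywhere: convex.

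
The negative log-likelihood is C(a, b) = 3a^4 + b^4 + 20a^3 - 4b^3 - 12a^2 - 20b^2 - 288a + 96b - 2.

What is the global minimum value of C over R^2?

C(a,b) separates as P(a) + Q(b) − 2, so its minimum is min P + min Q − 2.
P'(a) = 12(a - 2)(a + 3)(a + 4) vanishes at a ∈ {-4, -3, 2}; Q'(b) = 4(b - 4)(b - 2)(b + 3) vanishes at b ∈ {-3, 2, 4}.
Local minima of P (where P''>0): P(-4)=448, P(2)=-416. Local minima of Q: Q(-3)=-279, Q(4)=64.
So the global minimum of C is P(2) + Q(-3) − 2 = -416 − 279 − 2 = -697, attained at (2, -3).

-697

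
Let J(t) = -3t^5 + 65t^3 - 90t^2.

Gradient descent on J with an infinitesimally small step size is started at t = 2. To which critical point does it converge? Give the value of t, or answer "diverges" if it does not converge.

1

J'(t) = -15t(t - 3)(t - 1)(t + 4), so J'(2) = 180.
Gradient descent moves in the -J' direction, i.e. t is decreasing.
The nearest critical point in that direction is t = 1, where J'' = 150 > 0 (a local minimum). The iterate converges there.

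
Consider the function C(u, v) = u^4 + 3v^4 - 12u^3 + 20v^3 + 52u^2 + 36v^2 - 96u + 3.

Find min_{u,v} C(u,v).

-61

C(u,v) separates as P(u) + Q(v) + 3, so its minimum is min P + min Q + 3.
P'(u) = 4(u - 4)(u - 3)(u - 2) vanishes at u ∈ {2, 3, 4}; Q'(v) = 12v(v + 2)(v + 3) vanishes at v ∈ {-3, -2, 0}.
Local minima of P (where P''>0): P(2)=-64, P(4)=-64. Local minima of Q: Q(-3)=27, Q(0)=0.
So the global minimum of C is P(2) + Q(0) + 3 = -64 + 0 + 3 = -61, attained at (2, 0).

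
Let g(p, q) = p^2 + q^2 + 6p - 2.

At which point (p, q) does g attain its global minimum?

g(p,q) separates as A(p) + B(q) − 2, so its minimum is min A + min B − 2.
A'(p) = 2p + 6 vanishes at p ∈ {-3}; B'(q) = 2q vanishes at q ∈ {0}.
Local minima of A (where A''>0): A(-3)=-9. Local minima of B: B(0)=0.
So the global minimum of g is A(-3) + B(0) − 2 = -9 + 0 − 2 = -11, attained at (-3, 0).

(-3, 0)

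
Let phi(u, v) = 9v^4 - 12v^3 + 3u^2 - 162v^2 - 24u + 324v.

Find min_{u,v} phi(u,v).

-1425

phi(u,v) separates as P(u) + Q(v), so its minimum is min P + min Q.
P'(u) = 6u - 24 vanishes at u ∈ {4}; Q'(v) = 36(v - 3)(v - 1)(v + 3) vanishes at v ∈ {-3, 1, 3}.
Local minima of P (where P''>0): P(4)=-48. Local minima of Q: Q(-3)=-1377, Q(3)=-81.
So the global minimum of phi is P(4) + Q(-3) = -48 − 1377 = -1425, attained at (4, -3).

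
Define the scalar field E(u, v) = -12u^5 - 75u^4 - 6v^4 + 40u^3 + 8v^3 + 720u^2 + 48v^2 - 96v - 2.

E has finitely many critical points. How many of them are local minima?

2

E separates as a function of u plus a function of v, so ∇E=0 decouples.
∂E/∂u = -60u(u - 2)(u + 3)(u + 4) = 0 at u ∈ {-4, -3, 0, 2}; ∂E/∂v = -24(v - 2)(v - 1)(v + 2) = 0 at v ∈ {-2, 1, 2}.
The Hessian is diagonal: diag(E_uu, E_vv). Second derivatives: E_uu(-4)=1440, E_uu(-3)=-900, E_uu(0)=1440, E_uu(2)=-3600; E_vv(-2)=-288, E_vv(1)=72, E_vv(2)=-96.
Local minima occur where both diagonal entries positive: (-4, 1), (0, 1). Count: 2.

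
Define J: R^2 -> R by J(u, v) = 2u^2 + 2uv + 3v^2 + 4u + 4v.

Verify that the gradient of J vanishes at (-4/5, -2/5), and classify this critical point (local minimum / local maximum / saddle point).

local minimum

∇J = (4u + 2v + 4, 2u + 6v + 4); substituting (-4/5, -2/5) gives ∇J = (0, 0), so (-4/5, -2/5) is indeed a critical point.
The Hessian of J is constant: H = [[4, 2], [2, 6]].
det(H) = 4·6 − 2² = 20.
det(H) > 0 and tr(H) = 10 > 0, so H is positive definite and the point is a local minimum.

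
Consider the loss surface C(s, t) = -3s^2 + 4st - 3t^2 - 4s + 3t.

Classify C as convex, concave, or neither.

concave

C is quadratic, so its Hessian is the constant matrix H = [[-6, 4], [4, -6]].
det(H) = 20, tr(H) = -12.
det(H) > 0 and tr(H) < 0, so H is negative definite everywhere: concave.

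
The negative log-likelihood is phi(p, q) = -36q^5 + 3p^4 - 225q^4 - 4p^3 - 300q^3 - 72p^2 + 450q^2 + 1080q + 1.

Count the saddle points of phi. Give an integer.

phi separates as a function of p plus a function of q, so ∇phi=0 decouples.
∂phi/∂p = 12p(p - 4)(p + 3) = 0 at p ∈ {-3, 0, 4}; ∂phi/∂q = -180(q - 1)(q + 1)(q + 2)(q + 3) = 0 at q ∈ {-3, -2, -1, 1}.
The Hessian is diagonal: diag(phi_pp, phi_qq). Second derivatives: phi_pp(-3)=252, phi_pp(0)=-144, phi_pp(4)=336; phi_qq(-3)=1440, phi_qq(-2)=-540, phi_qq(-1)=720, phi_qq(1)=-4320.
Saddle points occur where the two diagonal entries have opposite signs: (-3, -2), (-3, 1), (0, -3), (0, -1), (4, -2), (4, 1). Count: 6.

6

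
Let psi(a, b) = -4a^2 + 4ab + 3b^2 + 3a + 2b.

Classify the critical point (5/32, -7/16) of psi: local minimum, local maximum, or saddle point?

The Hessian of psi is constant: H = [[-8, 4], [4, 6]].
det(H) = (-8)·6 − 4² = -64.
Since det(H) < 0, H is indefinite and the critical point is a saddle point.

saddle point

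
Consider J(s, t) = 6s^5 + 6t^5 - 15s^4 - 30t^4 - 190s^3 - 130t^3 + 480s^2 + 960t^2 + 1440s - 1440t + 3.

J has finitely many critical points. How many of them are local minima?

J separates as a function of s plus a function of t, so ∇J=0 decouples.
∂J/∂s = 30(s - 4)(s - 3)(s + 1)(s + 4) = 0 at s ∈ {-4, -1, 3, 4}; ∂J/∂t = 30(t - 4)(t - 3)(t - 1)(t + 4) = 0 at t ∈ {-4, 1, 3, 4}.
The Hessian is diagonal: diag(J_ss, J_tt). Second derivatives: J_ss(-4)=-5040, J_ss(-1)=1800, J_ss(3)=-840, J_ss(4)=1200; J_tt(-4)=-8400, J_tt(1)=900, J_tt(3)=-420, J_tt(4)=720.
Local minima occur where both diagonal entries positive: (-1, 1), (-1, 4), (4, 1), (4, 4). Count: 4.

4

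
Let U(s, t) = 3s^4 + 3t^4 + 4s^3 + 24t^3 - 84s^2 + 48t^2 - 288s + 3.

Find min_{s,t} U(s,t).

-1469

U(s,t) separates as P(s) + Q(t) + 3, so its minimum is min P + min Q + 3.
P'(s) = 12(s - 4)(s + 2)(s + 3) vanishes at s ∈ {-3, -2, 4}; Q'(t) = 12t(t + 2)(t + 4) vanishes at t ∈ {-4, -2, 0}.
Local minima of P (where P''>0): P(-3)=243, P(4)=-1472. Local minima of Q: Q(-4)=0, Q(0)=0.
So the global minimum of U is P(4) + Q(-4) + 3 = -1472 + 0 + 3 = -1469, attained at (4, -4).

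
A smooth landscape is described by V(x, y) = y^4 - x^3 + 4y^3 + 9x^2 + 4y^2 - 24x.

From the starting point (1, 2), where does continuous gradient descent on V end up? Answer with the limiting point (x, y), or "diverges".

V is separable, so gradient descent decouples: x follows -∂V/∂x, y follows -∂V/∂y.
∂V/∂x = -3(x - 4)(x - 2); at x=1 this is -9, so x increases.
∂V/∂y = 4y(y + 1)(y + 2); at y=2 this is 96, so y decreases.
x converges to its nearest critical value 2 (a local min of the x-part); y converges to 0. The iterate converges to (2, 0).

(2, 0)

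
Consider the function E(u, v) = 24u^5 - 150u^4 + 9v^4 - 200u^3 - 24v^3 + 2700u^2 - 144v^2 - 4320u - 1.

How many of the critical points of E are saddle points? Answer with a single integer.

6

E separates as a function of u plus a function of v, so ∇E=0 decouples.
∂E/∂u = 120(u - 4)(u - 3)(u - 1)(u + 3) = 0 at u ∈ {-3, 1, 3, 4}; ∂E/∂v = 36v(v - 4)(v + 2) = 0 at v ∈ {-2, 0, 4}.
The Hessian is diagonal: diag(E_uu, E_vv). Second derivatives: E_uu(-3)=-20160, E_uu(1)=2880, E_uu(3)=-1440, E_uu(4)=2520; E_vv(-2)=432, E_vv(0)=-288, E_vv(4)=864.
Saddle points occur where the two diagonal entries have opposite signs: (-3, -2), (-3, 4), (1, 0), (3, -2), (3, 4), (4, 0). Count: 6.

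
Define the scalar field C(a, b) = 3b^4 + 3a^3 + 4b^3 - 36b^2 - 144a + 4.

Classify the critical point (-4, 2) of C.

saddle point

The mixed partial ∂²C/∂a∂b is 0, so the Hessian at any point is diag(C_aa, C_bb) = diag(18a, 12(3b^2 + 2b - 6)).
At (-4, 2): H = diag(-72, 120).
The eigenvalues have opposite signs, so H is indefinite: a saddle point.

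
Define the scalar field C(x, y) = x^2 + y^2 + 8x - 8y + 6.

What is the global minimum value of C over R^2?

-26

C(x,y) separates as P(x) + Q(y) + 6, so its minimum is min P + min Q + 6.
P'(x) = 2x + 8 vanishes at x ∈ {-4}; Q'(y) = 2y - 8 vanishes at y ∈ {4}.
Local minima of P (where P''>0): P(-4)=-16. Local minima of Q: Q(4)=-16.
So the global minimum of C is P(-4) + Q(4) + 6 = -16 − 16 + 6 = -26, attained at (-4, 4).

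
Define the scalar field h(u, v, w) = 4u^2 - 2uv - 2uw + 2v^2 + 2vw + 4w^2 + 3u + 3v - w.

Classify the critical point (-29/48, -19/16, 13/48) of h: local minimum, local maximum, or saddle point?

local minimum

The Hessian is constant: H = [[8, -2, -2], [-2, 4, 2], [-2, 2, 8]].
Leading principal minors: Δ₁ = 8, Δ₂ = 28, Δ₃ = 192.
All leading minors are positive, so H is positive definite: a local minimum.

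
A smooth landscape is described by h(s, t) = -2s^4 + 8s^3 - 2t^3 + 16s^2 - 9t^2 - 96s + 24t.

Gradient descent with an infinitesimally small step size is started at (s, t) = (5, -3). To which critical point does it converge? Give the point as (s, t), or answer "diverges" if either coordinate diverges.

h is separable, so gradient descent decouples: s follows -∂h/∂s, t follows -∂h/∂t.
∂h/∂s = -8(s - 3)(s - 2)(s + 2); at s=5 this is -336, so s increases.
∂h/∂t = -6(t - 1)(t + 4); at t=-3 this is 24, so t decreases.
The s-coordinate has no critical point in that direction and runs off to infinity.

diverges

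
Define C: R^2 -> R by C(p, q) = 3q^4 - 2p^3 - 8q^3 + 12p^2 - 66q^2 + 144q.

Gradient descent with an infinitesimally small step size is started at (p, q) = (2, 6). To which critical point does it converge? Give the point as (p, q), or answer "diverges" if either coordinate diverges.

(0, 4)

C is separable, so gradient descent decouples: p follows -∂C/∂p, q follows -∂C/∂q.
∂C/∂p = -6p(p - 4); at p=2 this is 24, so p decreases.
∂C/∂q = 12(q - 4)(q - 1)(q + 3); at q=6 this is 1080, so q decreases.
p converges to its nearest critical value 0 (a local min of the p-part); q converges to 4. The iterate converges to (0, 4).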